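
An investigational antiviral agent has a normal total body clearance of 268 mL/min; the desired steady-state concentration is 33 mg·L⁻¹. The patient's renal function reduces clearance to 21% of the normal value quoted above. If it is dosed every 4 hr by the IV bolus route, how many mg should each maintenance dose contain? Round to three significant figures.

446 mg

Convert clearance: 268 mL/min × 60 min/h ÷ 1000 mL/L = 16.08 L/h
Patient clearance = 0.21 × 16.08 = 3.377 L/h
D = CL × Css × τ = 3.377 × 33 × 4 = 445.8 mg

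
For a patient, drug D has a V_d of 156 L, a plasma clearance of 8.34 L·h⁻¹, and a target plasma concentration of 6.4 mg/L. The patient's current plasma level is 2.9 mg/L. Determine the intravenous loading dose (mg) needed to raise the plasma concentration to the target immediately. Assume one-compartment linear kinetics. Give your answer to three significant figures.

Concentration deficit ΔC = 6.4 − 2.9 = 3.500 mg/L
LD = Vd × ΔC = 156.0 × 3.500 = 546.0 mg

546 mg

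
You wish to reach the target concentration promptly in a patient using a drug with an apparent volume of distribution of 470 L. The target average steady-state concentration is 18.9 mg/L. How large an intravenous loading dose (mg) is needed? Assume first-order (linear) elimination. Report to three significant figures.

8880 mg

The loading dose fills Vd to the target concentration.
LD = Vd × C = 470.0 × 18.90 = 8883 mg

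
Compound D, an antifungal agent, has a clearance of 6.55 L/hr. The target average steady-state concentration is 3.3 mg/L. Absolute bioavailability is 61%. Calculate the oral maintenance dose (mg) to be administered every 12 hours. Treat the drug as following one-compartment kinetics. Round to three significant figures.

425 mg

D = CL × Css × τ / F = 6.550 × 3.3 × 12 / 0.61 = 425.2 mg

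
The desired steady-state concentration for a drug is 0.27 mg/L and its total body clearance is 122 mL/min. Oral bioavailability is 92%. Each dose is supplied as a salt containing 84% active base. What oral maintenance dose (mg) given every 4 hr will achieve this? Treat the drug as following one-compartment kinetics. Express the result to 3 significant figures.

10.2 mg

Convert clearance: 122 mL/min × 60 min/h ÷ 1000 mL/L = 7.320 L/h
D = CL × Css × τ / F / S = 7.320 × 0.27 × 4 / 0.92 / 0.84 = 10.23 mg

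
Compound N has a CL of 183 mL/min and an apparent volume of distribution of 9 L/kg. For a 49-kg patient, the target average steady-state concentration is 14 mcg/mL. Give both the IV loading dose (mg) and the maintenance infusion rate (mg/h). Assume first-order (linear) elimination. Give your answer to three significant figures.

Total Vd = 9 × 49 = 441.0 L
Loading: fill Vd to C_target → 441.0 L × 14 mg/L = 6174 mg
CL = 183 mL/min = 183 × 0.06 = 10.98 L/h
Infusion rate = 10.98 L/h × 14 mg/L = 153.7 mg/h

(a) 6170 mg; (b) 154 mg/h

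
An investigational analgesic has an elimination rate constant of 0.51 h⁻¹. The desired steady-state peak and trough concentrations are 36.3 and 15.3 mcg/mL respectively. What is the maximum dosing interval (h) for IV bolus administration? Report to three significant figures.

1.69 h

Between IV bolus doses, concentration decays as C = C₀·e^(−kτ), so C_peak/C_trough = e^(kτ).
τ_max = ln(C_peak/C_trough) / k = ln(36.3/15.3) / 0.5100 = 0.8640 / 0.5100 = 1.694 h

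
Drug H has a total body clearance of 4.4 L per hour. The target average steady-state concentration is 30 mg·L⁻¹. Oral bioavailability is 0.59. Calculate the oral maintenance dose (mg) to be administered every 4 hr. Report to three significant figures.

895 mg

D = CL × Css × τ / F = 4.400 × 30 × 4 / 0.59 = 894.9 mg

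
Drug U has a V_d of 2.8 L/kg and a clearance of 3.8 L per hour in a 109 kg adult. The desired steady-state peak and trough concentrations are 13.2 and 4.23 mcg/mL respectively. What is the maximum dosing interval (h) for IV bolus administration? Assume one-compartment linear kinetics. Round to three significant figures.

Total Vd = 2.8 × 109 = 305.2 L
k = CL / Vd = 3.800 / 305.2 = 0.01245 h⁻¹
Between IV bolus doses, concentration decays as C = C₀·e^(−kτ), so C_peak/C_trough = e^(kτ).
τ_max = ln(C_peak/C_trough) / k = ln(13.2/4.23) / 0.01245 = 1.138 / 0.01245 = 91.41 h

91.4 h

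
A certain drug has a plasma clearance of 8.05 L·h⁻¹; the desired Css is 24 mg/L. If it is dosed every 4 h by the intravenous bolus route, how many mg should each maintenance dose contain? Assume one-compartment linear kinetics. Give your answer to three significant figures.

D = CL × Css × τ = 8.050 × 24 × 4 = 772.8 mg

773 mg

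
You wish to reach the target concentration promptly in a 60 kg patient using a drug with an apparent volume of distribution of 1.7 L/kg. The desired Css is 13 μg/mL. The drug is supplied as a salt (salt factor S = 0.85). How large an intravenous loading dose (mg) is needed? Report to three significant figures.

1560 mg

Total Vd = 1.7 × 60 = 102.0 L
The loading dose fills Vd to the target concentration.
LD = Vd × C / S = 102.0 × 13.00 / 0.85 = 1560 mg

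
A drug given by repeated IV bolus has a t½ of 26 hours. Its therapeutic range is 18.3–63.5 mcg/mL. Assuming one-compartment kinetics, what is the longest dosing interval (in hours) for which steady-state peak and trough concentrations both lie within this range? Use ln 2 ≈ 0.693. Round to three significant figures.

k = 0.693 / t½ = 0.693 / 26 = 0.02665 h⁻¹
Between IV bolus doses, concentration decays as C = C₀·e^(−kτ), so C_peak/C_trough = e^(kτ).
τ_max = ln(C_peak/C_trough) / k = ln(63.5/18.3) / 0.02665 = 1.244 / 0.02665 = 46.68 h

46.7 h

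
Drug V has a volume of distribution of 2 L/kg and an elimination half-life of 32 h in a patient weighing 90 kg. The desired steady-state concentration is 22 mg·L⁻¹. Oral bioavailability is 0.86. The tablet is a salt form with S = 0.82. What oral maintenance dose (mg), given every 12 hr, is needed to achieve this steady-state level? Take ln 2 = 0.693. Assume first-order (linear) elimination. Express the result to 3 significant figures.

Total Vd = 2 × 90 = 180.0 L
CL = ln 2 · Vd / t½ = 0.693 × 180.0 / 32 = 3.898 L/h
D = CL × Css × τ / F / S = 3.898 × 22 × 12 / 0.86 / 0.82 = 1459 mg

1460 mg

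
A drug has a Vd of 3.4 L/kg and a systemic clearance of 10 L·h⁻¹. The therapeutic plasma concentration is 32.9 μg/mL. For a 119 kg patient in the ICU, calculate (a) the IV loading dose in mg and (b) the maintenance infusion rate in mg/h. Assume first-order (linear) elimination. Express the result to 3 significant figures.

(a) 13300 mg; (b) 329 mg/h

Vd(total) = 119 kg × 3.4 L/kg = 404.6 L
Loading: fill Vd to C_target → 404.6 L × 32.9 mg/L = 13310 mg
Maintenance: replace elimination → rate = CL × Css = 10.00 × 32.9 = 329.0 mg/h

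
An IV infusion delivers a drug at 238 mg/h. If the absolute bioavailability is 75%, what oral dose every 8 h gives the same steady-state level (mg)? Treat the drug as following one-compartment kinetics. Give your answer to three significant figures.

2540 mg

To maintain the same Css, the systemic dosing rate must be unchanged: F·D/τ = infusion rate.
D = rate × τ / F = 238 × 8 / 0.75 = 2539 mg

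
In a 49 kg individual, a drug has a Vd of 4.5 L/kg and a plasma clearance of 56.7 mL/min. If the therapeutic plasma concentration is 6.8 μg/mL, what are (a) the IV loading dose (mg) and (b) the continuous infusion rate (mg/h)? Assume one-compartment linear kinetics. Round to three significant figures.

Vd = 4.5 L/kg × 49 kg = 220.5 L
Loading: fill Vd to C_target → 220.5 L × 6.8 mg/L = 1499 mg
CL = 56.7 mL/min × 60/1000 = 3.402 L/h
Maintenance: replace elimination → rate = CL × Css = 3.402 × 6.8 = 23.13 mg/h

(a) 1500 mg; (b) 23.1 mg/h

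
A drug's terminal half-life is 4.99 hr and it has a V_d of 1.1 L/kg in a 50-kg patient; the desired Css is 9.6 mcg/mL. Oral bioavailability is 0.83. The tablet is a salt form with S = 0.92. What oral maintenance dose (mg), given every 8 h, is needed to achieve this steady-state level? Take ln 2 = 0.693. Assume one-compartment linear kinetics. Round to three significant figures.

768 mg

Vd = 1.1 L/kg × 50 kg = 55.00 L
CL = 0.693 × Vd / t½ = 0.693 × 55.00 / 4.99 = 7.638 L/h
D = CL × Css × τ / F / S = 7.638 × 9.6 × 8 / 0.83 / 0.92 = 768.2 mg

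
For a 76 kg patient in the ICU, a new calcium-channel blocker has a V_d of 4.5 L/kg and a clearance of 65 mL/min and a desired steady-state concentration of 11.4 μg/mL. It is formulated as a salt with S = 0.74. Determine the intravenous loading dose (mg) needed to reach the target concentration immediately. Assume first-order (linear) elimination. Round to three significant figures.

5270 mg

Total Vd = 4.5 × 76 = 342.0 L
LD = Vd × C / S = 342.0 × 11.40 / 0.74 = 5269 mg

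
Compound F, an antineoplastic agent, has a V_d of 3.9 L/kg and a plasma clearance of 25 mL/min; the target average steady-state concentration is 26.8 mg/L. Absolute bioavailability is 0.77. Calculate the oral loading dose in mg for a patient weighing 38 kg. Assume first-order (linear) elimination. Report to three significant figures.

Vd = 3.9 L/kg × 38 kg = 148.2 L
LD is governed by Vd — clearance does not enter the loading-dose calculation.
LD = Vd × C / F = 148.2 × 26.80 / 0.77 = 5158 mg

5160 mg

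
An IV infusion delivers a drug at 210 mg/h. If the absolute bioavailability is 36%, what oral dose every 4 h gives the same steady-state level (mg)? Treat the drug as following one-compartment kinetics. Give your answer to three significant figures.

2330 mg

To maintain the same Css, the systemic dosing rate must be unchanged: F·D/τ = infusion rate.
D = rate × τ / F = 210 × 4 / 0.36 = 2333 mg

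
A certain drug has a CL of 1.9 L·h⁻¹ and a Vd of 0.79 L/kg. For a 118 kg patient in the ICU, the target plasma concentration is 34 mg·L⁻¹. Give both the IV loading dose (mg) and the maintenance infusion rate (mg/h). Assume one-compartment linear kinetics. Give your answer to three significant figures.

(a) 3170 mg; (b) 64.6 mg/h

Vd(total) = 118 kg × 0.79 L/kg = 93.22 L
Loading: fill Vd to C_target → 93.22 L × 34 mg/L = 3169 mg
Maintenance: replace elimination → rate = CL × Css = 1.900 × 34 = 64.60 mg/h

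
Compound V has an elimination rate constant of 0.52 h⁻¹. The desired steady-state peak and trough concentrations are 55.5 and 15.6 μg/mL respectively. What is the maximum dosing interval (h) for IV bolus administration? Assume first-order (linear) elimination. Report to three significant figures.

2.44 h

Between IV bolus doses, concentration decays as C = C₀·e^(−kτ), so C_peak/C_trough = e^(kτ).
τ_max = ln(C_peak/C_trough) / k = ln(55.5/15.6) / 0.5200 = 1.269 / 0.5200 = 2.440 h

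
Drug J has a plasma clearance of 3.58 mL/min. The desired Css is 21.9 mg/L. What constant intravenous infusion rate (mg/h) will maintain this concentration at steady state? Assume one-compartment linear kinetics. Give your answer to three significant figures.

4.70 mg/h

CL = 3.58 mL/min = 3.58 × 0.06 = 0.2148 L/h
At steady state, infusion rate equals elimination rate: rate in = CL × Css.
Infusion rate = CL · Css = 0.2148 L/h × 21.9 mg/L = 4.704 mg/h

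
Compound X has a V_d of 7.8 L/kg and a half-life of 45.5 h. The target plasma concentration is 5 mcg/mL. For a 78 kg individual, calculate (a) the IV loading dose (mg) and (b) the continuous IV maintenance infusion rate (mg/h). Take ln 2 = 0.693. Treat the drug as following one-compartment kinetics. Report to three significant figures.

(a) 3040 mg; (b) 46.3 mg/h

Vd(total) = 78 kg × 7.8 L/kg = 608.4 L
LD = Vd × C = 608.4 × 5 = 3042 mg
CL = 0.693 × Vd / t½ = 0.693 × 608.4 / 45.5 = 9.266 L/h
Infusion rate = CL × Css = 9.266 × 5 = 46.33 mg/h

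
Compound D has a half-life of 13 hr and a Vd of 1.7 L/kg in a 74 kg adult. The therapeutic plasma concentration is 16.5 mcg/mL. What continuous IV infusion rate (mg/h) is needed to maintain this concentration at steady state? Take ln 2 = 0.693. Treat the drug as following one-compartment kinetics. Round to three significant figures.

111 mg/h

Total Vd = 1.7 × 74 = 125.8 L
k = 0.693/13 = 0.05331 h⁻¹, so CL = k·Vd = 0.05331 × 125.8 = 6.706 L/h
Infusion rate = CL × Css = 6.706 × 16.5 = 110.6 mg/h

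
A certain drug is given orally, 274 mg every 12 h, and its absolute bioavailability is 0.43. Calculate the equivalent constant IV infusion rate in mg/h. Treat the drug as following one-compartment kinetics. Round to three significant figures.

Equivalent systemic input: infusion rate = F·D/τ.
Rate = 0.43 × 274 / 12 = 9.818 mg/h

9.82 mg/h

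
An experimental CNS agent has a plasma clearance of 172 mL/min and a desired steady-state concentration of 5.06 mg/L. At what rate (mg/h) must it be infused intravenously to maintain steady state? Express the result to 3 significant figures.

52.2 mg/h

Convert clearance: 172 mL/min × 60 min/h ÷ 1000 mL/L = 10.32 L/h
Infusion rate = CL · Css = 10.32 L/h × 5.06 mg/L = 52.22 mg/h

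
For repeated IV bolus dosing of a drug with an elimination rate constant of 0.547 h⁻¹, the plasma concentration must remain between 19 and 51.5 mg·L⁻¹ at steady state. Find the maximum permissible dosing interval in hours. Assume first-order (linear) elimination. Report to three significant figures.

Between IV bolus doses, concentration decays as C = C₀·e^(−kτ), so C_peak/C_trough = e^(kτ).
τ_max = ln(C_peak/C_trough) / k = ln(51.5/19) / 0.5470 = 0.9971 / 0.5470 = 1.823 h

1.82 h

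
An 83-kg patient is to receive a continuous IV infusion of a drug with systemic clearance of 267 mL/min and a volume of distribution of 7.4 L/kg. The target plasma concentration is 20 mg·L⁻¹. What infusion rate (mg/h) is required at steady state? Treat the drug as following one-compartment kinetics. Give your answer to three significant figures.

Convert clearance: 267 mL/min × 60 min/h ÷ 1000 mL/L = 16.02 L/h
Maintenance depends on clearance, not Vd — rate in must match rate out.
R₀ = 16.02 × 20 = 320.4 mg/h

320 mg/h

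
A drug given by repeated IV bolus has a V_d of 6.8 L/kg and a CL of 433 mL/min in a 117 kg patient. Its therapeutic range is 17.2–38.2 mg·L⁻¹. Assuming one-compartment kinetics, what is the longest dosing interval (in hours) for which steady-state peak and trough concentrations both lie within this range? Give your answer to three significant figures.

Total Vd = 6.8 × 117 = 795.6 L
CL = 433 mL/min × 60/1000 = 25.98 L/h
k = CL / Vd = 25.98 / 795.6 = 0.03265 h⁻¹
Between IV bolus doses, concentration decays as C = C₀·e^(−kτ), so C_peak/C_trough = e^(kτ).
τ_max = ln(C_peak/C_trough) / k = ln(38.2/17.2) / 0.03265 = 0.7979 / 0.03265 = 24.44 h

24.4 h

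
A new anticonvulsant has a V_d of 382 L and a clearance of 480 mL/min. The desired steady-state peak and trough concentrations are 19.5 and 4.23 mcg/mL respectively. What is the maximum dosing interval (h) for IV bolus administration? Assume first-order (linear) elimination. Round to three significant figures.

20.3 h

CL = 480 mL/min = 480 × 0.06 = 28.80 L/h
k = CL / Vd = 28.80 / 382.0 = 0.07539 h⁻¹
Between IV bolus doses, concentration decays as C = C₀·e^(−kτ), so C_peak/C_trough = e^(kτ).
τ_max = ln(C_peak/C_trough) / k = ln(19.5/4.23) / 0.07539 = 1.528 / 0.07539 = 20.27 h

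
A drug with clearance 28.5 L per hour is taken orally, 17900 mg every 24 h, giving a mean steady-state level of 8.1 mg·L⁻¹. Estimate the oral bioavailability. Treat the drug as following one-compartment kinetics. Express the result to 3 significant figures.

F·D/τ = CL·Css at steady state → F = CL·Css·τ / D.
F = 28.5 × 8.1 × 24 / 17900 = 0.310

0.310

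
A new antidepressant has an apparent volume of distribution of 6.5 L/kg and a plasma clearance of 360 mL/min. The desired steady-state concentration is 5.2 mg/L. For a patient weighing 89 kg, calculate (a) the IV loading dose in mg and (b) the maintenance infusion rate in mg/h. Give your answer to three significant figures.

Total Vd = 6.5 × 89 = 578.5 L
Loading: fill Vd to C_target → 578.5 L × 5.2 mg/L = 3008 mg
CL = 360 mL/min × 60/1000 = 21.60 L/h
Maintenance infusion rate = CL × Css = 21.60 × 5.2 = 112.3 mg/h

(a) 3010 mg; (b) 112 mg/h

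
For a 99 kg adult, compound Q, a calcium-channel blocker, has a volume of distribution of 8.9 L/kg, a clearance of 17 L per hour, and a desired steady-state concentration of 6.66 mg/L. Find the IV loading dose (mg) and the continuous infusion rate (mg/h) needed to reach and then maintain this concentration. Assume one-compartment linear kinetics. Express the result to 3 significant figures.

(a) 5870 mg; (b) 113 mg/h

Total Vd = 8.9 × 99 = 881.1 L
LD = Vd · C_target = 881.1 × 6.66 = 5868 mg
Maintenance infusion rate = CL × Css = 17.00 × 6.66 = 113.2 mg/h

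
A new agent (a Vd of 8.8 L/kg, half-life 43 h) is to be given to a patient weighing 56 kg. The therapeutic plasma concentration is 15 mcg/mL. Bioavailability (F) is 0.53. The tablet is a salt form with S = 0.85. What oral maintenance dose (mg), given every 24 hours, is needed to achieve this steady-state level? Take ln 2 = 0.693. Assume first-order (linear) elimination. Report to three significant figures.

Vd(total) = 56 kg × 8.8 L/kg = 492.8 L
CL = 0.693 × Vd / t½ = 0.693 × 492.8 / 43 = 7.942 L/h
D = CL × Css × τ / F / S = 7.942 × 15 × 24 / 0.53 / 0.85 = 6347 mg

6350 mg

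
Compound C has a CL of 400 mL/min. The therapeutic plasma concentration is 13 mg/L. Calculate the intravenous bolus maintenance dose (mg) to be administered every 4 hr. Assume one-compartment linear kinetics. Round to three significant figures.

1250 mg

Convert clearance: 400 mL/min × 60 min/h ÷ 1000 mL/L = 24.00 L/h
D = CL × Css × τ = 24.00 × 13 × 4 = 1248 mg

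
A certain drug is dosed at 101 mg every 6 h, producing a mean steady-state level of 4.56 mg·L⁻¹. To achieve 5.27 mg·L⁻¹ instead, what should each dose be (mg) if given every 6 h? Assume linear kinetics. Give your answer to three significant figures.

117 mg

With linear kinetics, Css is proportional to dose rate (D/τ) at fixed clearance.
D₂ = D₁ × (Css,target / Css,current) = 101 × 5.27/4.56 = 116.7 mg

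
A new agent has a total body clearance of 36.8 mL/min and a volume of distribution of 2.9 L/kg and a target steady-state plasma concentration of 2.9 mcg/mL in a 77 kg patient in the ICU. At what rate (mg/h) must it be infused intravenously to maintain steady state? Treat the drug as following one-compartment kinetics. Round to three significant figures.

CL = 36.8 mL/min × 60/1000 = 2.208 L/h
Maintenance depends on clearance, not Vd — rate in must match rate out.
Rate = CL × Css = 2.208 × 2.9 = 6.403 mg/h

6.40 mg/h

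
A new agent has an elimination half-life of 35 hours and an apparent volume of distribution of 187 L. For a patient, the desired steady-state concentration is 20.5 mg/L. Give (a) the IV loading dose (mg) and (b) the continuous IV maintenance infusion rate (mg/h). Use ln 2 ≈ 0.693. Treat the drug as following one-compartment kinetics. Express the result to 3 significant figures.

(a) 3830 mg; (b) 75.9 mg/h

LD = Vd × C = 187.0 × 20.5 = 3834 mg
CL = 0.693 × Vd / t½ = 0.693 × 187.0 / 35 = 3.703 L/h
Infusion rate = CL × Css = 3.703 × 20.5 = 75.91 mg/h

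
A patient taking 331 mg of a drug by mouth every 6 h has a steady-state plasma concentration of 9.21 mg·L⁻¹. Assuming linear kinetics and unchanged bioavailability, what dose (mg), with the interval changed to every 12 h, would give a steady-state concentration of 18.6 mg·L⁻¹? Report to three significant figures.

1340 mg

With linear kinetics, Css is proportional to dose rate (D/τ) at fixed clearance.
D₂ = D₁ × (Css,target / Css,current) × (τ₂/τ₁) = 331 × (18.6/9.21) × (12/6) = 1337 mg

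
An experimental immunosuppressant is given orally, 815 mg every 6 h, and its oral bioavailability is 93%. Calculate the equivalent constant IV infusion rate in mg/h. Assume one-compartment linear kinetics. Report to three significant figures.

Equivalent systemic input: infusion rate = F·D/τ.
Rate = 0.93 × 815 / 6 = 126.3 mg/h

126 mg/h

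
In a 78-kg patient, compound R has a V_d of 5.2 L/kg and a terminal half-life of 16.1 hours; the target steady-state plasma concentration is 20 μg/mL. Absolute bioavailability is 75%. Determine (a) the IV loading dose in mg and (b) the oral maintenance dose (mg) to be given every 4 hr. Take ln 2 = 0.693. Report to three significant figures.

(a) 8110 mg; (b) 1860 mg

Vd = 5.2 L/kg × 78 kg = 405.6 L
LD = Vd × C = 405.6 × 20 = 8112 mg
CL = 0.693 × Vd / t½ = 0.693 × 405.6 / 16.1 = 17.46 L/h
D = CL × Css × τ / F = 17.46 × 20 × 4 / 0.75 = 1862 mg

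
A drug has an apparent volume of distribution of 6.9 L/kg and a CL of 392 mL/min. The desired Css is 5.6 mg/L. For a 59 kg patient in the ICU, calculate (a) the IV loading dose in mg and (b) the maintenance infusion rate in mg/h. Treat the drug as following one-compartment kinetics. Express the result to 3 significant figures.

(a) 2280 mg; (b) 132 mg/h

Total Vd = 6.9 × 59 = 407.1 L
LD = Vd · C_target = 407.1 × 5.6 = 2280 mg
CL = 392 mL/min × 60/1000 = 23.52 L/h
Maintenance infusion rate = CL × Css = 23.52 × 5.6 = 131.7 mg/h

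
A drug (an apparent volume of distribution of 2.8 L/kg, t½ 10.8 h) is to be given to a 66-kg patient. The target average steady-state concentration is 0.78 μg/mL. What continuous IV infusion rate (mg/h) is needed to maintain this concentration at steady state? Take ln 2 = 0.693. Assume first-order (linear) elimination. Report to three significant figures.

Vd = 2.8 L/kg × 66 kg = 184.8 L
CL = 0.693 × Vd / t½ = 0.693 × 184.8 / 10.8 = 11.86 L/h
Infusion rate = CL × Css = 11.86 × 0.78 = 9.251 mg/h

9.25 mg/h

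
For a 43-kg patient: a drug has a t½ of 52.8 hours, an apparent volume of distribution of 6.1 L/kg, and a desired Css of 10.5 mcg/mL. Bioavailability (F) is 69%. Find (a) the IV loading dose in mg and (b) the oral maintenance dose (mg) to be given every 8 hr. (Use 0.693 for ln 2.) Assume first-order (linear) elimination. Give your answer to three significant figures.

Vd(total) = 43 kg × 6.1 L/kg = 262.3 L
LD = Vd × C = 262.3 × 10.5 = 2754 mg
CL = 0.693 × Vd / t½ = 0.693 × 262.3 / 52.8 = 3.443 L/h
D = CL × Css × τ / F = 3.443 × 10.5 × 8 / 0.69 = 419.1 mg

(a) 2750 mg; (b) 419 mg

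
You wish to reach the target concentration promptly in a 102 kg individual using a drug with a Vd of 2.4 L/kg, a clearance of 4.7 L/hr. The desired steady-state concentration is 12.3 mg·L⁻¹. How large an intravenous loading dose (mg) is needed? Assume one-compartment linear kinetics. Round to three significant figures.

Vd(total) = 102 kg × 2.4 L/kg = 244.8 L
LD = Vd × C = 244.8 × 12.30 = 3011 mg

3010 mg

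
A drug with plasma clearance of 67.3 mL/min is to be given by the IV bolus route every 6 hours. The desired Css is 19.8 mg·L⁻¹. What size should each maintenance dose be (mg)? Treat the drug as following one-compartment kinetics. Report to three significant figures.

CL = 67.3 mL/min = 67.3 × 0.06 = 4.038 L/h
D = CL × Css × τ = 4.038 × 19.8 × 6 = 479.7 mg

480 mg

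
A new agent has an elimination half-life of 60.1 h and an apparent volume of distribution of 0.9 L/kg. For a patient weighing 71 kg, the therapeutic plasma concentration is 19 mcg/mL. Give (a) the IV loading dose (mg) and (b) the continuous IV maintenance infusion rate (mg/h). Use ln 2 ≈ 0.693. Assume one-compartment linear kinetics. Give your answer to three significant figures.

(a) 1210 mg; (b) 14.0 mg/h

Vd(total) = 71 kg × 0.9 L/kg = 63.90 L
LD = Vd × C = 63.90 × 19 = 1214 mg
CL = 0.693 × Vd / t½ = 0.693 × 63.90 / 60.1 = 0.7368 L/h
Infusion rate = CL × Css = 0.7368 × 19 = 14.00 mg/h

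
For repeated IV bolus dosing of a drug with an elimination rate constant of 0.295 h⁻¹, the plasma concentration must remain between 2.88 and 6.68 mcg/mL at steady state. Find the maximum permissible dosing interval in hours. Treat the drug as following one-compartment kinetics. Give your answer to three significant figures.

Between IV bolus doses, concentration decays as C = C₀·e^(−kτ), so C_peak/C_trough = e^(kτ).
τ_max = ln(C_peak/C_trough) / k = ln(6.68/2.88) / 0.2950 = 0.8413 / 0.2950 = 2.852 h

2.85 h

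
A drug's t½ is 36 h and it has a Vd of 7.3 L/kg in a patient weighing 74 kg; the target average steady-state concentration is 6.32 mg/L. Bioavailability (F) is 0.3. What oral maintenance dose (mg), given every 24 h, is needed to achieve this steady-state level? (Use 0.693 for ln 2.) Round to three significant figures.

Total Vd = 7.3 × 74 = 540.2 L
CL = 0.693 × Vd / t½ = 0.693 × 540.2 / 36 = 10.40 L/h
D = CL × Css × τ / F = 10.40 × 6.32 × 24 / 0.3 = 5258 mg

5260 mg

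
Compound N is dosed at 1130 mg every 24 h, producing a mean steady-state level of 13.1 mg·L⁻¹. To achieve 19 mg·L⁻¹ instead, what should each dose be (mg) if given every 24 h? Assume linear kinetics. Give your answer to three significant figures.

1640 mg

With linear kinetics, Css is proportional to dose rate (D/τ) at fixed clearance.
D₂ = D₁ × (Css,target / Css,current) = 1130 × 19/13.1 = 1639 mg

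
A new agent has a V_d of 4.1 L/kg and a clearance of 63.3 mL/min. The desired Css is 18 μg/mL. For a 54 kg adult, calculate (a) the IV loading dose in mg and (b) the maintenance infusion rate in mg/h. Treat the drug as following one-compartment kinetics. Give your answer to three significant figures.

Vd(total) = 54 kg × 4.1 L/kg = 221.4 L
LD = Vd · C_target = 221.4 × 18 = 3985 mg
CL = 63.3 mL/min = 63.3 × 0.06 = 3.798 L/h
Infusion rate = 3.798 L/h × 18 mg/L = 68.36 mg/h

(a) 3990 mg; (b) 68.4 mg/h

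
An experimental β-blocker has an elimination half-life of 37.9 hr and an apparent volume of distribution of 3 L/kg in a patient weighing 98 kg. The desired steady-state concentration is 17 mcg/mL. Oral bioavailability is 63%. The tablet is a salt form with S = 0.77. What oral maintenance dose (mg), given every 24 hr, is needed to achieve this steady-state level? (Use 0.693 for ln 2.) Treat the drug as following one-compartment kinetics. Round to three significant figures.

4520 mg

Total Vd = 3 × 98 = 294.0 L
CL = 0.693 × Vd / t½ = 0.693 × 294.0 / 37.9 = 5.376 L/h
D = CL × Css × τ / F / S = 5.376 × 17 × 24 / 0.63 / 0.77 = 4522 mg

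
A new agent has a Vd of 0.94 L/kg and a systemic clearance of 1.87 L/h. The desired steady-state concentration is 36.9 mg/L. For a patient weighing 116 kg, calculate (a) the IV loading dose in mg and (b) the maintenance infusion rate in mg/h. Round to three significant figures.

(a) 4020 mg; (b) 69.0 mg/h

Vd = 0.94 L/kg × 116 kg = 109.0 L
Loading dose = Vd × C = 109.0 × 36.9 = 4022 mg
Maintenance: replace elimination → rate = CL × Css = 1.870 × 36.9 = 69.00 mg/h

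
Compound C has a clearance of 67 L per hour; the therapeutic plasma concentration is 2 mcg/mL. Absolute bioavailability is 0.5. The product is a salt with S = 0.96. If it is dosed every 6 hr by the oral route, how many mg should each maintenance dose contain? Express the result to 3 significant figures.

1680 mg

D = CL × Css × τ / F / S = 67.00 × 2 × 6 / 0.5 / 0.96 = 1675 mg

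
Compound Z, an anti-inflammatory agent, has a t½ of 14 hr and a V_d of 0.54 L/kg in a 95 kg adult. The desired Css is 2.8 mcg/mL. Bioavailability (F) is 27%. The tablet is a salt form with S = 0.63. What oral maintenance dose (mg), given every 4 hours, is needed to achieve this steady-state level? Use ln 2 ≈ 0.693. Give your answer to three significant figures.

Total Vd = 0.54 × 95 = 51.30 L
CL = ln 2 · Vd / t½ = 0.693 × 51.30 / 14 = 2.539 L/h
D = CL × Css × τ / F / S = 2.539 × 2.8 × 4 / 0.27 / 0.63 = 167.2 mg

167 mg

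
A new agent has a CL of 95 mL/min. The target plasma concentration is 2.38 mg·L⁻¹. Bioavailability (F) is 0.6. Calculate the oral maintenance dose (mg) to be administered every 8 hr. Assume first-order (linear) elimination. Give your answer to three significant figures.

Convert clearance: 95 mL/min × 60 min/h ÷ 1000 mL/L = 5.700 L/h
D = CL × Css × τ / F = 5.700 × 2.38 × 8 / 0.6 = 180.9 mg

181 mg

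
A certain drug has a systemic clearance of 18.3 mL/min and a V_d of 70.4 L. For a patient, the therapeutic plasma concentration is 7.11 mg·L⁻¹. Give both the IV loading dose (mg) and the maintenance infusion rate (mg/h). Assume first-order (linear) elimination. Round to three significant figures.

(a) 501 mg; (b) 7.81 mg/h

Loading dose = Vd × C = 70.40 × 7.11 = 500.5 mg
Convert clearance: 18.3 mL/min × 60 min/h ÷ 1000 mL/L = 1.098 L/h
Infusion rate = 1.098 L/h × 7.11 mg/L = 7.807 mg/h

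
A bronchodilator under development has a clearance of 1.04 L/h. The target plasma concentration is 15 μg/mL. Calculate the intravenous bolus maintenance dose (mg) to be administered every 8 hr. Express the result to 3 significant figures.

D = CL × Css × τ = 1.040 × 15 × 8 = 124.8 mg

125 mg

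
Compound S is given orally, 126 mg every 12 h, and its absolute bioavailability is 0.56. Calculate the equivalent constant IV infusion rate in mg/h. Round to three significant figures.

5.88 mg/h

Equivalent systemic input: infusion rate = F·D/τ.
Rate = 0.56 × 126 / 12 = 5.880 mg/h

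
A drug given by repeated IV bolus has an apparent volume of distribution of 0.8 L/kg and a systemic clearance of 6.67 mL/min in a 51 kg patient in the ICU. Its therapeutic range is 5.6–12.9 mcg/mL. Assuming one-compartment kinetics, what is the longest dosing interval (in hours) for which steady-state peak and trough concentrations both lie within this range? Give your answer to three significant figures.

Vd = 0.8 L/kg × 51 kg = 40.80 L
CL = 6.67 mL/min × 60/1000 = 0.4002 L/h
k = CL / Vd = 0.4002 / 40.80 = 0.009809 h⁻¹
Between IV bolus doses, concentration decays as C = C₀·e^(−kτ), so C_peak/C_trough = e^(kτ).
τ_max = ln(C_peak/C_trough) / k = ln(12.9/5.6) / 0.009809 = 0.8345 / 0.009809 = 85.07 h

85.1 h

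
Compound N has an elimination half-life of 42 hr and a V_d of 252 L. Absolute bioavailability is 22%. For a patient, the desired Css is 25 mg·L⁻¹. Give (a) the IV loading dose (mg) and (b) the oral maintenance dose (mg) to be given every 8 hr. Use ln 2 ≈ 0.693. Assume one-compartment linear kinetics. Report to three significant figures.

(a) 6300 mg; (b) 3780 mg

LD = Vd × C = 252.0 × 25 = 6300 mg
CL = 0.693 × Vd / t½ = 0.693 × 252.0 / 42 = 4.158 L/h
D = CL × Css × τ / F = 4.158 × 25 × 8 / 0.22 = 3780 mg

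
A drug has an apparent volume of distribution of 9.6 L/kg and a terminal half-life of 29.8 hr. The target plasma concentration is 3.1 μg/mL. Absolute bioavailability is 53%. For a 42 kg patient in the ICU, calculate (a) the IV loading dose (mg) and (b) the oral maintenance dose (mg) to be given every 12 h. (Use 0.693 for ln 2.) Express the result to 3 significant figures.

(a) 1250 mg; (b) 658 mg

Vd(total) = 42 kg × 9.6 L/kg = 403.2 L
LD = Vd × C = 403.2 × 3.1 = 1250 mg
CL = 0.693 × Vd / t½ = 0.693 × 403.2 / 29.8 = 9.376 L/h
D = CL × Css × τ / F = 9.376 × 3.1 × 12 / 0.53 = 658.1 mg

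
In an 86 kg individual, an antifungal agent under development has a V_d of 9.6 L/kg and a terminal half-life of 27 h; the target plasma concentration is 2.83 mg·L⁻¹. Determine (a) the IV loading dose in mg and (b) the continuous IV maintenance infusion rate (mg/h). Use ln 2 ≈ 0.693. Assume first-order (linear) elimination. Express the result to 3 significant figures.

Vd = 9.6 L/kg × 86 kg = 825.6 L
LD = Vd × C = 825.6 × 2.83 = 2336 mg
CL = 0.693 × Vd / t½ = 0.693 × 825.6 / 27 = 21.19 L/h
Infusion rate = CL × Css = 21.19 × 2.83 = 59.97 mg/h

(a) 2340 mg; (b) 60.0 mg/h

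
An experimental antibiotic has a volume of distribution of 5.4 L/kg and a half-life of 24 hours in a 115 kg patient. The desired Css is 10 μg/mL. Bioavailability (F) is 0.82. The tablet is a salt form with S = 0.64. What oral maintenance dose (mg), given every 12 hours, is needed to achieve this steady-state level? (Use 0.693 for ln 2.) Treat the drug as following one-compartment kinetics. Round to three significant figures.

4100 mg

Vd = 5.4 L/kg × 115 kg = 621.0 L
k = 0.693/24 = 0.02888 h⁻¹, so CL = k·Vd = 0.02888 × 621.0 = 17.93 L/h
D = CL × Css × τ / F / S = 17.93 × 10 × 12 / 0.82 / 0.64 = 4100 mg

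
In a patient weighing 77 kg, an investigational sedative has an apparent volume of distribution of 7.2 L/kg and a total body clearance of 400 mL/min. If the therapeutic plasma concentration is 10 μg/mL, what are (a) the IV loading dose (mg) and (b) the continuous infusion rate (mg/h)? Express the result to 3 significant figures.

Vd(total) = 77 kg × 7.2 L/kg = 554.4 L
Loading: fill Vd to C_target → 554.4 L × 10 mg/L = 5544 mg
CL = 400 mL/min × 60/1000 = 24.00 L/h
Maintenance: replace elimination → rate = CL × Css = 24.00 × 10 = 240.0 mg/h

(a) 5540 mg; (b) 240 mg/h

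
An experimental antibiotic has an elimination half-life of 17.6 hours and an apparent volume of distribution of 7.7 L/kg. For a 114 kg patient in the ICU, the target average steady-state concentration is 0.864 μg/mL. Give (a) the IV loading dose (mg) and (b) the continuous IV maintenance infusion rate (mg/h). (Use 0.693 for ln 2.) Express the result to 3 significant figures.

(a) 758 mg; (b) 29.9 mg/h

Total Vd = 7.7 × 114 = 877.8 L
LD = Vd × C = 877.8 × 0.864 = 758.4 mg
CL = 0.693 × Vd / t½ = 0.693 × 877.8 / 17.6 = 34.56 L/h
Infusion rate = CL × Css = 34.56 × 0.864 = 29.86 mg/h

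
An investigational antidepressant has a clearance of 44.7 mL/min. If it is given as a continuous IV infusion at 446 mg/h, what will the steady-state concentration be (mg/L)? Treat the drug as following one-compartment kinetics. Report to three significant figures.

166 mg/L

CL = 44.7 mL/min × 60/1000 = 2.682 L/h
Css = rate / CL = 446 / 2.682 = 166.3 mg/L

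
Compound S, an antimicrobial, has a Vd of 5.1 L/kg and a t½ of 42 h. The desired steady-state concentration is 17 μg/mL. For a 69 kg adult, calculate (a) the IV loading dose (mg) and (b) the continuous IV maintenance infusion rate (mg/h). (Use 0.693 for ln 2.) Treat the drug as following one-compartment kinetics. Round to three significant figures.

(a) 5980 mg; (b) 98.7 mg/h

Vd = 5.1 L/kg × 69 kg = 351.9 L
LD = Vd × C = 351.9 × 17 = 5982 mg
CL = 0.693 × Vd / t½ = 0.693 × 351.9 / 42 = 5.806 L/h
Infusion rate = CL × Css = 5.806 × 17 = 98.70 mg/h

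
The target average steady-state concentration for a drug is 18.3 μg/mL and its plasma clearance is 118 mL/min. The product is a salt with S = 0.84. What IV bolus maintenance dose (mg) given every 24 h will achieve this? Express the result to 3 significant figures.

3700 mg

CL = 118 mL/min = 118 × 0.06 = 7.080 L/h
D = CL × Css × τ / S = 7.080 × 18.3 × 24 / 0.84 = 3702 mg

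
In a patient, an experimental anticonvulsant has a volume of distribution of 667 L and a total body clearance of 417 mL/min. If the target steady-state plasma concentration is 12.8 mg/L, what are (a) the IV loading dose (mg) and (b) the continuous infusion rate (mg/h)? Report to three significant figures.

(a) 8540 mg; (b) 320 mg/h

LD = Vd · C_target = 667.0 × 12.8 = 8538 mg
CL = 417 mL/min × 60/1000 = 25.02 L/h
Maintenance: replace elimination → rate = CL × Css = 25.02 × 12.8 = 320.3 mg/h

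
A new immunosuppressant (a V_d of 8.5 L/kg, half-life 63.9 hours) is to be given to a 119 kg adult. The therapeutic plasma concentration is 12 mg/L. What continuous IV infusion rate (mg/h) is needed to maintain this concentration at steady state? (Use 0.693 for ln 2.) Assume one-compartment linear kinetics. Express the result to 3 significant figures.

132 mg/h

Total Vd = 8.5 × 119 = 1012 L
k = 0.693/63.9 = 0.01085 h⁻¹, so CL = k·Vd = 0.01085 × 1012 = 10.98 L/h
Infusion rate = CL × Css = 10.98 × 12 = 131.8 mg/h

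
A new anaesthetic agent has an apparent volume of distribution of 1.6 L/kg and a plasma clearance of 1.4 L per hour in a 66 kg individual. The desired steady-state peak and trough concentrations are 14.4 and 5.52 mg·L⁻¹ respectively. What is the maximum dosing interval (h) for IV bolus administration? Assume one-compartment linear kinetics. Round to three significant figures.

72.3 h

Vd = 1.6 L/kg × 66 kg = 105.6 L
k = CL / Vd = 1.400 / 105.6 = 0.01326 h⁻¹
Between IV bolus doses, concentration decays as C = C₀·e^(−kτ), so C_peak/C_trough = e^(kτ).
τ_max = ln(C_peak/C_trough) / k = ln(14.4/5.52) / 0.01326 = 0.9589 / 0.01326 = 72.32 h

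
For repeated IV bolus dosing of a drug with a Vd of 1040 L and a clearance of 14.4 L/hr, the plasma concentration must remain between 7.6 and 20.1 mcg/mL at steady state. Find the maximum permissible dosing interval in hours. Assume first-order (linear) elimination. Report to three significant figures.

70.2 h

k = CL / Vd = 14.40 / 1040 = 0.01385 h⁻¹
Between IV bolus doses, concentration decays as C = C₀·e^(−kτ), so C_peak/C_trough = e^(kτ).
τ_max = ln(C_peak/C_trough) / k = ln(20.1/7.6) / 0.01385 = 0.9726 / 0.01385 = 70.22 h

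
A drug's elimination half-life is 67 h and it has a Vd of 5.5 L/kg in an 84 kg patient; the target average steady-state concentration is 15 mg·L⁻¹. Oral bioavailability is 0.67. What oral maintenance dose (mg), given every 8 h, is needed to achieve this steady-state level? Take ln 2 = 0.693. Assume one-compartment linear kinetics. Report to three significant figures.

Vd = 5.5 L/kg × 84 kg = 462.0 L
k = 0.693/67 = 0.01034 h⁻¹, so CL = k·Vd = 0.01034 × 462.0 = 4.777 L/h
D = CL × Css × τ / F = 4.777 × 15 × 8 / 0.67 = 855.6 mg

856 mg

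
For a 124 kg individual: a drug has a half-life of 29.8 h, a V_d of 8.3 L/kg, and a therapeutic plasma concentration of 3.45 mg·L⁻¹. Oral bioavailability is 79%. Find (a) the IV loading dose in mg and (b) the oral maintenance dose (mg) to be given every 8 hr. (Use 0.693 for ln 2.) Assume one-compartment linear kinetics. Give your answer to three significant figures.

(a) 3550 mg; (b) 836 mg

Vd(total) = 124 kg × 8.3 L/kg = 1029 L
LD = Vd × C = 1029 × 3.45 = 3550 mg
CL = 0.693 × Vd / t½ = 0.693 × 1029 / 29.8 = 23.93 L/h
D = CL × Css × τ / F = 23.93 × 3.45 × 8 / 0.79 = 836.0 mg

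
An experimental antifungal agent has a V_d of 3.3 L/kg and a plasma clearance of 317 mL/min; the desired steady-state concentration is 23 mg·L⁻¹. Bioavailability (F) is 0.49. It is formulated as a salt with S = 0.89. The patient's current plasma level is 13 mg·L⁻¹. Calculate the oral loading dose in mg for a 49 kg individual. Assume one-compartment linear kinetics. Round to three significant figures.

Total Vd = 3.3 × 49 = 161.7 L
Concentration deficit ΔC = 23 − 13 = 10.00 mg/L
LD = Vd × ΔC / F / S = 161.7 × 10.00 / 0.49 / 0.89 = 3708 mg

3710 mg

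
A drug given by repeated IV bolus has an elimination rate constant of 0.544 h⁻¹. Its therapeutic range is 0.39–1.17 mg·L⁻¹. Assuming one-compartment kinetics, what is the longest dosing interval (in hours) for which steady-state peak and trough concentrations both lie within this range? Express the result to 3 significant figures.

2.02 h

Between IV bolus doses, concentration decays as C = C₀·e^(−kτ), so C_peak/C_trough = e^(kτ).
τ_max = ln(C_peak/C_trough) / k = ln(1.17/0.39) / 0.5440 = 1.099 / 0.5440 = 2.020 h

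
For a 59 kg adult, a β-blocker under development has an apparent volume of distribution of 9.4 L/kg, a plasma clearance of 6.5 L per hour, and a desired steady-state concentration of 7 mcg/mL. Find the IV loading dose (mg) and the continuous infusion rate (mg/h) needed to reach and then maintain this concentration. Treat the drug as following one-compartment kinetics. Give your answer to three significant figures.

Vd = 9.4 L/kg × 59 kg = 554.6 L
Loading dose = Vd × C = 554.6 × 7 = 3882 mg
Infusion rate = 6.500 L/h × 7 mg/L = 45.50 mg/h

(a) 3880 mg; (b) 45.5 mg/h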